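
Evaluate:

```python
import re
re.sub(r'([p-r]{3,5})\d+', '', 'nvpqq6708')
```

'nv'

Every occurrence is swapped for ''.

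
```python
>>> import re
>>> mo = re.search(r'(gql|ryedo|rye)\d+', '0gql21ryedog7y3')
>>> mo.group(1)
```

The match spans [1:6] → 'gql21'.
Captured: group 1 = 'gql'.

'gql'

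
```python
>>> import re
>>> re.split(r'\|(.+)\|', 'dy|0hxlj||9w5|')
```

['dy', '0hxlj||9w5', '']

Because the pattern has a capturing group, `split` also inserts each captured text between the pieces.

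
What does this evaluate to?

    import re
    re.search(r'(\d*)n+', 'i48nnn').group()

'48nnn'

Pattern: zero or more of a digit (captured); then one or more of a literal 'n'.
The match spans [1:6] → '48nnn'.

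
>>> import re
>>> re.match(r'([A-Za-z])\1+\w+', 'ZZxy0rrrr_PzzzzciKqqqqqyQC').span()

`match` is anchored at position 0; if the pattern doesn't fit there, it returns None.
The match spans [0:26] → 'ZZxy0rrrr_PzzzzciKqqqqqyQC'.

(0, 26)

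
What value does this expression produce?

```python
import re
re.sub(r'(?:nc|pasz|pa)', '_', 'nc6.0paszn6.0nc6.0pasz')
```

'_6.0_n6.0_6.0_'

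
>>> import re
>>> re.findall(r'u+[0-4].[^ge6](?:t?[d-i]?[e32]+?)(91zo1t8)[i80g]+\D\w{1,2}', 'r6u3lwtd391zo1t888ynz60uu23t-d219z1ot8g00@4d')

['91zo1t8']

The pattern matches one or more of a literal 'u', then a character in [0-4], then any character; then any character except [ge6]; then optionally the literal 't', then optionally a character in [d-i], then one or more of one of [e32] (lazy) (non-capturing group); then the literal '91z', then the literal 'o1', then the literal 't8' (captured); then one or more of one of [i80g], then a non-digit, then 1 to 2 of a word character.
Walking the string: at [2:21] match 'u3lwtd391zo1t888ynz', group 1 = '91zo1t8'.
One capturing group, so `findall` returns just the captured substring from the one match — 1 in all.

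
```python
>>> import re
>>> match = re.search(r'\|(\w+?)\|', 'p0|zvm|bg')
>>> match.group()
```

Unlike `match`, `search` isn't anchored — it looks for the pattern anywhere in the string.
The match spans [2:7] → '|zvm|'.
Captured: group 1 = 'zvm'.

'|zvm|'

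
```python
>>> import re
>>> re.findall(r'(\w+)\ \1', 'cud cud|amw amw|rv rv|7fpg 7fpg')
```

['cud', 'amw', 'rv', '7fpg']

`\1` is not a pattern — it's the concrete string captured by group 1, re-applied verbatim.
`findall` collects group 1 from each match (4 total).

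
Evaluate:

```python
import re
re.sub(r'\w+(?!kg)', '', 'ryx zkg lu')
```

'  '

The negative lookaround is zero-width — it rules out positions where the adjacent text would match, without consuming anything.
Matches: at [0:3] → 'ryx'; at [4:7] → 'zkg'; at [8:10] → 'lu'.
Every occurrence is swapped for ''.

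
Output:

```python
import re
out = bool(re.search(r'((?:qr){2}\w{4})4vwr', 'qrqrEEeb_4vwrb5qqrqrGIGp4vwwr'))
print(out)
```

False

Here the pattern never matches, so the call returns None, and `bool(None)` is False.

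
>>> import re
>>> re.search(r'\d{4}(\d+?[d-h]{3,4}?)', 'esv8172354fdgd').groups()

('354fdg',)

The pattern matches exactly 4 of a digit; then one or more of a digit (lazy), then 3 to 4 of a character in [d-h] (lazy) (captured).
`re.search` scans for the first position where the pattern succeeds.
The match spans [3:13] → '8172354fdg'.
Captured: group 1 = '354fdg'.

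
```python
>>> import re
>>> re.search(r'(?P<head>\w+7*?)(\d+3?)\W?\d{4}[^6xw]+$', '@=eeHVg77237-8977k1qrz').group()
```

The pattern matches one or more of a word character, then zero or more of a literal '7' (lazy) (captured as 'head'); then one or more of a digit, then optionally the literal '3' (captured); then optionally a non-word character, then exactly 4 of a digit, then one or more of any character except [6xw]; then anchored at the end.
The match spans [2:22] → 'eeHVg77237-8977k1qrz'.

'eeHVg77237-8977k1qrz'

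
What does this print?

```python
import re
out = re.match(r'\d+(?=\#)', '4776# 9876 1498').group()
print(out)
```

The positive lookaround only admits positions where the adjacent text matches; those characters stay outside the span.
With `match`, the pattern is implicitly anchored at the beginning.
The match spans [0:4] → '4776'.

4776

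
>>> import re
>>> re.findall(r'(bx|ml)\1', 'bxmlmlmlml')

After group 1 captures some text, `\1` only succeeds where that same text appears again.
Because there's exactly one group, `findall` drops the full match and keeps group 1 from each hit.

['ml', 'ml']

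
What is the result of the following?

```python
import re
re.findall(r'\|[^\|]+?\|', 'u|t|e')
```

Walking the string: at [1:4] → '|t|'.
With no groups in the pattern, `findall` gives back each whole match — 1 here.

['|t|']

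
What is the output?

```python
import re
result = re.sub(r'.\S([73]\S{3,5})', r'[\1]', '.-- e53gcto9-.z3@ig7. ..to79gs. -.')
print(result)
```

.-- [3gcto9]-[3@ig7.] ..[79gs.] -.

`\1` in the replacement pulls in group 1's text for each match.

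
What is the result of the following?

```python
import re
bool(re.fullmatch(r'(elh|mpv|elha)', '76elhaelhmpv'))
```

`re.fullmatch` requires the pattern to consume the entire string.
Here the pattern can't cover the whole string, so the call returns None, and `bool(None)` is False.

False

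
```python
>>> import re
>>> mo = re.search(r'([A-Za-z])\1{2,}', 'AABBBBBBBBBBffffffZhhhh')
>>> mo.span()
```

(2, 12)

The backreference `\1` re-matches whatever the first group consumed, character for character.
Unlike `match`, `search` isn't anchored — it looks for the pattern anywhere in the string.
The match spans [2:12] → 'BBBBBBBBBB'.
Captured: group 1 = 'B'.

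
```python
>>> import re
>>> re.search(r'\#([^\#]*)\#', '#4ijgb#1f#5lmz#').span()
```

The match spans [0:7] → '#4ijgb#'.

(0, 7)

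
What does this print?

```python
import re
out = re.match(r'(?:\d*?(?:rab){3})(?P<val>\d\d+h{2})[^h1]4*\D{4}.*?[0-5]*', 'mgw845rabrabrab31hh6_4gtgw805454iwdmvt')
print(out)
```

`re.match` won't scan ahead — the pattern has to work from the very first character.
Here the pattern fails at index 0, so the call returns None.

None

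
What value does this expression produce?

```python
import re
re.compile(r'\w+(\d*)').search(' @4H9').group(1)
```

''

The pattern matches one or more of a word character; then zero or more of a digit (captured).
`search` walks the string left to right and returns the first match it finds.
The match spans [2:5] → '4H9'.
Captured: group 1 = ''.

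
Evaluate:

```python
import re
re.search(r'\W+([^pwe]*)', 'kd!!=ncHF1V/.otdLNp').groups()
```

The match spans [2:18] → '!!=ncHF1V/.otdLN'.
Captured: group 1 = 'ncHF1V/.otdLN'.

('ncHF1V/.otdLN',)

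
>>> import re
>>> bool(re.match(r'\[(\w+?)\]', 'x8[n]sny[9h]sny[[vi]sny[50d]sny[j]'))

False

`re.match` only tries the pattern at the start of the string.
Here position 0 doesn't satisfy it, so the call returns None, and `bool(None)` is False.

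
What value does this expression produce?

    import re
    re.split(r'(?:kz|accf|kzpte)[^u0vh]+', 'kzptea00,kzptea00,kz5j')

['', '00,', '00,', '']

Matches to split on: at [0:6] → 'kzptea'; at [9:15] → 'kzptea'; at [18:22] → 'kz5j'.
Splitting on the pattern gives 4 pieces.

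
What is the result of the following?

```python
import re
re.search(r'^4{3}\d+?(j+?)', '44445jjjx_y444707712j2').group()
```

'44445j'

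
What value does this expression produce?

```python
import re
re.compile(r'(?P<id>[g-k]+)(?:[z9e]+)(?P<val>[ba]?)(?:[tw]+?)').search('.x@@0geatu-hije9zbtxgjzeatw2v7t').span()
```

(5, 9)

The pattern matches one or more of a character in [g-k] (captured as 'id'); then one or more of one of [z9e] (non-capturing group); then optionally one of [ba] (captured as 'val'); then one or more of one of [tw] (lazy) (non-capturing group).
`search` walks the string left to right and returns the first match it finds.
The match spans [5:9] → 'geat'.
Captured: group 1 = 'g', group 2 = 'a'.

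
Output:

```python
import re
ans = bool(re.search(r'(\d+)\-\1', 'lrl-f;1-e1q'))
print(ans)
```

False

`\1` is not a pattern — it's the concrete string captured by group 1, re-applied verbatim.
`re.search` tries every starting position until one works.
Here the pattern never matches, so the call returns None, and `bool(None)` is False.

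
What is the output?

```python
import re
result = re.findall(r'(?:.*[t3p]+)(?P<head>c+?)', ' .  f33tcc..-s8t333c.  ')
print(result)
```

['c']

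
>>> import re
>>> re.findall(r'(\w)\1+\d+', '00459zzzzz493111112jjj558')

`\1` has to match the exact text group 1 already captured.
With a single group, `findall` returns only what that group captured — 3 items.

['0', 'z', 'j']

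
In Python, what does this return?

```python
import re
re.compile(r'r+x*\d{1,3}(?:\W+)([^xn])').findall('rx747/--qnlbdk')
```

['q']

Pattern: one or more of a literal 'r', then zero or more of the literal 'x', then 1 to 3 of a digit; then one or more of a non-word character (non-capturing group); then any character except [xn] (captured).
Scanning left to right: at [0:9] match 'rx747/--q', group 1 = 'q'.
One capturing group, so `findall` returns just the captured substring from the one match — 1 in all.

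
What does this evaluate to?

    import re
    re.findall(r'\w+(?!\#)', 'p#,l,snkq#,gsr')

The negative lookahead/lookbehind blocks any match where the forbidden context is present.
No capturing groups, so `findall` returns the 3 full match strings.

['l', 'snk', 'gsr']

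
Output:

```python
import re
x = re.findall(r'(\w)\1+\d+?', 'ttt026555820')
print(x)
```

['t', '5']

A backreference is literal: `\1` must see the identical characters the first group matched.
Scanning left to right: at [0:4] match 'ttt0', group 1 = 't'; at [6:10] match '5558', group 1 = '5'.
With a single group, `findall` returns only what that group captured — 2 items.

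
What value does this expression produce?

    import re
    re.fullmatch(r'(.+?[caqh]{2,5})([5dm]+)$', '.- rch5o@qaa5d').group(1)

'.- rch5o@qaa'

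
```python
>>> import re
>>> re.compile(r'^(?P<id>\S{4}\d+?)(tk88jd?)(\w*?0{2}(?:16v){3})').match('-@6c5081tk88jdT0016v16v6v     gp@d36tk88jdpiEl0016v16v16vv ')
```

Pattern: anchored at the start of the string; then exactly 4 of a non-whitespace character, then one or more of a digit (lazy) (captured as 'id'); then the literal 'tk8', then the literal '8j', then optionally a literal 'd' (captured); then zero or more of a word character (lazy), then exactly 2 of the literal '0', then the literal '16v' repeated 3 times (captured).
`re.match` only tries the pattern at the start of the string.
Here the string doesn't start with a match, so the call returns None.

None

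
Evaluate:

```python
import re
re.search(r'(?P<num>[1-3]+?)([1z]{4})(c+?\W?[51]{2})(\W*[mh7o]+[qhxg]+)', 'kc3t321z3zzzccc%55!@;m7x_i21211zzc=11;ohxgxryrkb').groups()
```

('212', '11zz', 'c=11', ';ohxgx')

The match spans [26:43] → '21211zzc=11;ohxgx'.
Captured: group 1 = '212', group 2 = '11zz', group 3 = 'c=11', group 4 = ';ohxgx'.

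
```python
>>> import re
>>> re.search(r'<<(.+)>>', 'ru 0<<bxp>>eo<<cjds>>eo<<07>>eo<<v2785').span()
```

`re.search` scans for the first position where the pattern succeeds.
The match spans [4:29] → '<<bxp>>eo<<cjds>>eo<<07>>'.
Captured: group 1 = 'bxp>>eo<<cjds>>eo<<07'.

(4, 29)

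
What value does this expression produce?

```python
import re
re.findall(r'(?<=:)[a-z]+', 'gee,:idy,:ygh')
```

['idy', 'ygh']

The lookaround is zero-width — it requires the adjacent text to match without consuming it, so the asserted text isn't part of the match.
No capturing groups, so `findall` returns the 2 full match strings.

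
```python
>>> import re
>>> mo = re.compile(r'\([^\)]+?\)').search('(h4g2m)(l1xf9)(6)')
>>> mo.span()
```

(0, 7)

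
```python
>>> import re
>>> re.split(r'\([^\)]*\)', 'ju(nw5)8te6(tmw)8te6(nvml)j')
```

['ju', '8te6', '8te6', 'j']

Matches to split on: at [2:7] → '(nw5)'; at [11:16] → '(tmw)'; at [20:26] → '(nvml)'.
The string is cut at each match, leaving 4 pieces.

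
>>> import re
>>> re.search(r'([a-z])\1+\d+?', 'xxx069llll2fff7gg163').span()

(0, 4)

After group 1 captures some text, `\1` only succeeds where that same text appears again.
Unlike `match`, `search` isn't anchored — it looks for the pattern anywhere in the string.
The match spans [0:4] → 'xxx0'.
Captured: group 1 = 'x'.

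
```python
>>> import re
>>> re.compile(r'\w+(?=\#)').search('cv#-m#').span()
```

(0, 2)

Lookahead/lookbehind check context without consuming it, so the matched span excludes the asserted characters.
`re.search` tries every starting position until one works.
The match spans [0:2] → 'cv'.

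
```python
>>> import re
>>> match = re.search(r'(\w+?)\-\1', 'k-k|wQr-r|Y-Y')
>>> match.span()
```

(0, 3)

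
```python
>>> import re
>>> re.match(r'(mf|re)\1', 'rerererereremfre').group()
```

'rere'

`\1` is not a pattern — it's the concrete string captured by group 1, re-applied verbatim.
`match` is anchored at position 0; if the pattern doesn't fit there, it returns None.
The match spans [0:4] → 'rere'.
Captured: group 1 = 're'.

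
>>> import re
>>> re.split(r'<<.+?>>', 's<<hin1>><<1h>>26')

Matches to split on: at [1:9] → '<<hin1>>'; at [9:15] → '<<1h>>'.
`split` removes every match and returns the 3 fragments in between.

['s', '', '26']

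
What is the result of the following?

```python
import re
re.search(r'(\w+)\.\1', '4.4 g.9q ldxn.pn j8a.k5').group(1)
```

A backreference is literal: `\1` must see the identical characters the first group matched.
Unlike `match`, `search` isn't anchored — it looks for the pattern anywhere in the string.
The match spans [0:3] → '4.4'.
Captured: group 1 = '4'.

'4'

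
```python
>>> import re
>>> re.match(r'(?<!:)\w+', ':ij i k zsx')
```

None

`match` is anchored at position 0; if the pattern doesn't fit there, it returns None.
Here position 0 doesn't satisfy it, so the call returns None.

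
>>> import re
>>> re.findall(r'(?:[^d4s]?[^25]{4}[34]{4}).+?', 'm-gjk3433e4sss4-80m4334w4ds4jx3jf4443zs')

With the lazy modifier that quantifier settles for the fewest repetitions that let the rest of the pattern succeed (the atoms after it are unaffected and can still be greedy).
With no groups in the pattern, `findall` gives back each whole match — 3 here.

['m-gjk3433e', '-80m4334w', 'jx3jf4443z']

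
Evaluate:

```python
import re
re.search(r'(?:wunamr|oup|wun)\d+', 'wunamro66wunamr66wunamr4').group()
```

`re.search` tries every starting position until one works.
The match spans [9:17] → 'wunamr66'.

'wunamr66'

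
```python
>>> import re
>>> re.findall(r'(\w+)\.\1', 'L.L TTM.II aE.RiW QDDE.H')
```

After group 1 captures some text, `\1` only succeeds where that same text appears again.
With a single group, `findall` returns only what that group captured — 1 item.

['L']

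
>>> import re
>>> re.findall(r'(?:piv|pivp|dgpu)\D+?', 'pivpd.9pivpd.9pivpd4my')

['pivp', 'pivp', 'pivp']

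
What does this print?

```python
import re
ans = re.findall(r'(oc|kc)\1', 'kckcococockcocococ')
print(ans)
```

['kc', 'oc', 'oc']

`\1` is not a pattern — it's the concrete string captured by group 1, re-applied verbatim.
Scanning left to right: at [0:4] match 'kckc', group 1 = 'kc'; at [4:8] match 'ococ', group 1 = 'oc'; at [12:16] match 'ococ', group 1 = 'oc'.
`findall` collects group 1 from each match (3 total).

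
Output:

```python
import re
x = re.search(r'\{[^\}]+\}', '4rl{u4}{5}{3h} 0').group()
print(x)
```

The match spans [3:7] → '{u4}'.

{u4}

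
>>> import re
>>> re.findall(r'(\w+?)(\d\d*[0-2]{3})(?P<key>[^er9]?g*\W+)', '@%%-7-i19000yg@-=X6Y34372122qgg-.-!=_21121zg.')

[('i', '19000', 'yg@-='), ('X6Y', '34372122', 'qgg-.-!='), ('_', '21121', 'zg.')]

Multiple groups make `findall` return tuples — one 3-tuple for each match.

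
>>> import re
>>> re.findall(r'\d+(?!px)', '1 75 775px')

['1', '75', '77']

The negative lookahead/lookbehind blocks any match where the forbidden context is present.
`findall` yields the raw match text (3 of them) because the pattern has no groups.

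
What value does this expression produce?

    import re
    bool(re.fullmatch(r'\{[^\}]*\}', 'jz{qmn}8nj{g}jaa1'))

False

`fullmatch` succeeds only if the pattern covers the string from start to end.
Here there's no way to consume every character, so the call returns None, and `bool(None)` is False.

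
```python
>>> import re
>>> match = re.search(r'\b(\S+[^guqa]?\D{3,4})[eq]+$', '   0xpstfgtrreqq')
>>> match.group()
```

'0xpstfgtrreqq'

The match spans [3:16] → '0xpstfgtrreqq'.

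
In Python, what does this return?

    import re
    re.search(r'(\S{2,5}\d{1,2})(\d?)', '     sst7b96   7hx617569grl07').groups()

('sst7b96', '')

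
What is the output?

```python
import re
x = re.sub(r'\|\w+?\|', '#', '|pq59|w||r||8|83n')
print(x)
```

#w|##83n

Each match is replaced by '#'.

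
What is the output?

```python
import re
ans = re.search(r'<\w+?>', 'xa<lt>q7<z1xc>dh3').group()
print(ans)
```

<lt>

`re.search` scans for the first position where the pattern succeeds.
The match spans [2:6] → '<lt>'.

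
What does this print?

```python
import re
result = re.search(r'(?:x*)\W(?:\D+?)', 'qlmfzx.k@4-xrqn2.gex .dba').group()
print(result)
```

The pattern matches zero or more of a literal 'x' (non-capturing group); then a non-word character; then one or more of a non-digit (lazy) (non-capturing group).
`re.search` tries every starting position until one works.
The match spans [5:8] → 'x.k'.

x.k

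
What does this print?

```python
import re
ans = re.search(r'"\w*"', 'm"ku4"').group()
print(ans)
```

The match spans [1:6] → '"ku4"'.

"ku4"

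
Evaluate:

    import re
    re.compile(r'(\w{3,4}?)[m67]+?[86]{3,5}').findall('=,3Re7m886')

This matches 3 to 4 of a word character (lazy) (captured); then one or more of one of [m67] (lazy), then 3 to 5 of one of [86].
Lazy quantifiers expand one character at a time until the remainder of the pattern can match.
Scanning left to right: at [2:10] match '3Re7m886', group 1 = '3Re'.
`findall` collects group 1 from the one match (1 total).

['3Re']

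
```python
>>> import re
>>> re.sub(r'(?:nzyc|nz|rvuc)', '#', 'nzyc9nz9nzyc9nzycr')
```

Alternation isn't longest-match — the leftmost alternative that fits at this position is chosen.
Matches: at [0:4] → 'nzyc'; at [5:7] → 'nz'; at [8:12] → 'nzyc'; at [13:17] → 'nzyc'.
Every occurrence is swapped for '#'.

'#9#9#9#r'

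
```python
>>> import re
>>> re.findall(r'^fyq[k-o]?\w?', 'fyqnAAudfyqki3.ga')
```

['fyqnA']

With no groups in the pattern, `findall` gives back each whole match — 1 here.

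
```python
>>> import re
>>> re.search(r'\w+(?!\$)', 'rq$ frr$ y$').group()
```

Because the assertion is negative and zero-width, positions next to the forbidden text are skipped.
The match spans [0:1] → 'r'.

'r'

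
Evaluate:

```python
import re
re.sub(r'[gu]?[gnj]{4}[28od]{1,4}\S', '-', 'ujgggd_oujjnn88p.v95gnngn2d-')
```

`sub` substitutes '-' at each match site.

'-o-.v95-'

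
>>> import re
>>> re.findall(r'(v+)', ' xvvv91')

With a single group, `findall` returns only what that group captured — 1 item.

['vvv']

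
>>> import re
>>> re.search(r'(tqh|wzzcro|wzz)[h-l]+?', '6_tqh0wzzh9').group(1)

The match spans [6:10] → 'wzzh'.
Captured: group 1 = 'wzz'.

'wzz'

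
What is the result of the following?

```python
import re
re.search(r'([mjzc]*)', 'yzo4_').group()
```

''

The pattern matches zero or more of one of [mjzc] (captured).
Unlike `match`, `search` isn't anchored — it looks for the pattern anywhere in the string.
The match spans [0:0] → ''.
Captured: group 1 = ''.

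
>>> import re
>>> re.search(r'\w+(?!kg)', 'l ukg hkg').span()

(0, 1)

A negative assertion filters positions out without eating any characters.
`search` walks the string left to right and returns the first match it finds.
The match spans [0:1] → 'l'.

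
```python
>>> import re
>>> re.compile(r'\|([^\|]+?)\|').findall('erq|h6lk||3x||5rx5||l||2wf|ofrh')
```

['h6lk', '3x', '5rx5', 'l', '2wf']

Scanning left to right: at [3:9] match '|h6lk|', group 1 = 'h6lk'; at [9:13] match '|3x|', group 1 = '3x'; at [13:19] match '|5rx5|', group 1 = '5rx5'; at [19:22] match '|l|', group 1 = 'l'; at [22:27] match '|2wf|', group 1 = '2wf'.
`findall` collects group 1 from each match (5 total).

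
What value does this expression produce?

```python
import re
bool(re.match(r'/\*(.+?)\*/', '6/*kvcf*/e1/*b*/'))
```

False

With `match`, the pattern is implicitly anchored at the beginning.
Here position 0 doesn't satisfy it, so the call returns None, and `bool(None)` is False.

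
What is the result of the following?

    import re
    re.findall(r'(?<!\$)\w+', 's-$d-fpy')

['s', 'fpy']

Because the assertion is negative and zero-width, positions next to the forbidden text are skipped.
Scanning left to right: at [0:1] → 's'; at [5:8] → 'fpy'.
Since nothing is captured, `findall` lists the 2 matched substrings directly.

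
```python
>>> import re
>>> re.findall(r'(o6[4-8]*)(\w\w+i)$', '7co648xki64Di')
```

[('o648', 'xki64Di')]

This matches the literal 'o6', then zero or more of a character in [4-8] (captured); then a word character, then one or more of a word character, then a literal 'i' (captured); then anchored at the end.
Matches: at [2:13] match 'o648xki64Di', groups = ('o648', 'xki64Di').
`findall` packs the 2 group values into a tuple for every match.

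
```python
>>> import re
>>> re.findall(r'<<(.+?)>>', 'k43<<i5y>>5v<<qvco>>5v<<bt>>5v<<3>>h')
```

['i5y', 'qvco', 'bt', '3']

Because the quantifier is non-greedy, it stops expanding at the earliest point where the rest of the pattern can succeed.
Because there's exactly one group, `findall` drops the full match and keeps group 1 from each hit.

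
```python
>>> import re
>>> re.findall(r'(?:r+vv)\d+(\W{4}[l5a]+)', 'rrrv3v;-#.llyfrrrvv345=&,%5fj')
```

['=&,%5']

This matches one or more of the literal 'r', then the literal 'vv' (non-capturing group); then one or more of a digit; then exactly 4 of a non-word character, then one or more of one of [l5a] (captured).
Scanning left to right: at [14:27] match 'rrrvv345=&,%5', group 1 = '=&,%5'.
`findall` collects group 1 from the one match (1 total).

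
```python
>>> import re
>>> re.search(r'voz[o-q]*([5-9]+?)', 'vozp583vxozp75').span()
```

Lazy quantifiers expand one character at a time until the remainder of the pattern can match.
The match spans [0:5] → 'vozp5'.

(0, 5)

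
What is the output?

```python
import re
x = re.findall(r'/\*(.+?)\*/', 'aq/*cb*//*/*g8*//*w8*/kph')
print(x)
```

['cb', '/*g8', 'w8']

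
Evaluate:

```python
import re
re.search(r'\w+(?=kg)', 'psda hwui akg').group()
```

The positive lookaround only admits positions where the adjacent text matches; those characters stay outside the span.
The match spans [10:11] → 'a'.

'a'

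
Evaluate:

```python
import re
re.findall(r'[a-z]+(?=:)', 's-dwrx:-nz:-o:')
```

['dwrx', 'nz', 'o']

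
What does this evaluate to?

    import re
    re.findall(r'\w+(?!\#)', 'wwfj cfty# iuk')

The negative lookaround is zero-width — it rules out positions where the adjacent text would match, without consuming anything.
`findall` yields the raw match text (3 of them) because the pattern has no groups.

['wwfj', 'cft', 'iuk']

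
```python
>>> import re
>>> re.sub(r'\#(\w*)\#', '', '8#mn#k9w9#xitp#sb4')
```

'8k9w9sb4'

Matches: at [1:5] → '#mn#'; at [9:15] → '#xitp#'.
Every occurrence is swapped for ''.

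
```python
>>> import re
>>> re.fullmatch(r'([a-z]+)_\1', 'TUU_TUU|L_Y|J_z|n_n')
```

A backreference is literal: `\1` must see the identical characters the first group matched.
`re.fullmatch` is like wrapping the pattern in `^…$` (in single-line mode).
Here the pattern can't cover the whole string, so the call returns None.

None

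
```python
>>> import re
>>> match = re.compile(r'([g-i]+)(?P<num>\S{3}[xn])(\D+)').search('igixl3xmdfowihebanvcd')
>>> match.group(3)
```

The match spans [0:21] → 'igixl3xmdfowihebanvcd'.
Captured: group 1 = 'igi', group 2 = 'xl3x', group 3 = 'mdfowihebanvcd'.

'mdfowihebanvcd'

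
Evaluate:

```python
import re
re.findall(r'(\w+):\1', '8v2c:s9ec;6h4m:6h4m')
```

['6h4m']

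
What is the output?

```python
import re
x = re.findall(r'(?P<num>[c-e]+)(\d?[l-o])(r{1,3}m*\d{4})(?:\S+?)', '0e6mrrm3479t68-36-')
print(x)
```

[('e', '6m', 'rrm3479')]

Pattern: one or more of a character in [c-e] (captured as 'num'); then optionally a digit, then a character in [l-o] (captured); then 1 to 3 of the literal 'r', then zero or more of a literal 'm', then exactly 4 of a digit (captured); then one or more of a non-whitespace character (lazy) (non-capturing group).
Walking the string: at [1:12] match 'e6mrrm3479t', groups = ('e', '6m', 'rrm3479').
Multiple groups make `findall` return tuples — one 3-tuple for the one match.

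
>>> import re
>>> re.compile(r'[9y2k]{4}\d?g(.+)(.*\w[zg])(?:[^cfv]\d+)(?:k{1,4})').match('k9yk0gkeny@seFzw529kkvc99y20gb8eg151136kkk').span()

(0, 42)

This matches exactly 4 of one of [9y2k], then optionally a digit, then a literal 'g'; then one or more of any character (captured); then zero or more of any character, then a word character, then one of [zg] (captured); then any character except [cfv], then one or more of a digit (non-capturing group); then 1 to 4 of a literal 'k' (non-capturing group).
`re.match` only tries the pattern at the start of the string.
The match spans [0:42] → 'k9yk0gkeny@seFzw529kkvc99y20gb8eg151136kkk'.
Captured: group 1 = 'keny@seFzw529kkvc99y20gb8', group 2 = 'eg'.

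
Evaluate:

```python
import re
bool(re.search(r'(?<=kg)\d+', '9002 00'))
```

The `(?=…)`/`(?<=…)` assertion just peeks at neighbouring text; it doesn't advance the match position.
Here no position works, so the call returns None, and `bool(None)` is False.

False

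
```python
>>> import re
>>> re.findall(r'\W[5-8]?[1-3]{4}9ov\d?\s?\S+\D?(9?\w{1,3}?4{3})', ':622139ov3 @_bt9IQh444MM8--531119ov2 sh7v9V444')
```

['h444', 'V444']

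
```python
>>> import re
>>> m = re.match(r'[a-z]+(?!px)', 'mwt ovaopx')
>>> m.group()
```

`re.match` won't scan ahead — the pattern has to work from the very first character.
The match spans [0:3] → 'mwt'.

'mwt'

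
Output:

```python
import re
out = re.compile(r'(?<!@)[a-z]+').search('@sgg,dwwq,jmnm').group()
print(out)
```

A negative assertion filters positions out without eating any characters.
`re.search` tries every starting position until one works.
The match spans [2:4] → 'gg'.

gg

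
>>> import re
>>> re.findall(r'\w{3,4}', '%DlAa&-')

['DlAa']

The pattern matches 3 to 4 of a word character.
Scanning left to right: at [1:5] → 'DlAa'.
`findall` yields the raw match text (1 of them) because the pattern has no groups.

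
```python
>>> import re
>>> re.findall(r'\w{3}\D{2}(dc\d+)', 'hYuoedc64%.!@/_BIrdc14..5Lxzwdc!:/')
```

The pattern matches exactly 3 of a word character, then exactly 2 of a non-digit; then the literal 'dc', then one or more of a digit (captured).
Walking the string: at [0:9] match 'hYuoedc64', group 1 = 'dc64'.
`findall` collects group 1 from the one match (1 total).

['dc64']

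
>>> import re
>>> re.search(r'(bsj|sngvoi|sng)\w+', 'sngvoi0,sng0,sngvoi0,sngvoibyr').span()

Unlike `match`, `search` isn't anchored — it looks for the pattern anywhere in the string.
The match spans [0:7] → 'sngvoi0'.
Captured: group 1 = 'sngvoi'.

(0, 7)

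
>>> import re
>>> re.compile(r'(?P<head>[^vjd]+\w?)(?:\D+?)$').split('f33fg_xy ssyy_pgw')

['', 'f33fg_xy ssyy_pg', '']

Pattern: one or more of any character except [vjd], then optionally a word character (captured as 'head'); then one or more of a non-digit (lazy) (non-capturing group); then anchored at the end.
Matches to split on: at [0:17] → 'f33fg_xy ssyy_pgw'.
With a capturing group present, the delimiter's captured portion is kept in the result list.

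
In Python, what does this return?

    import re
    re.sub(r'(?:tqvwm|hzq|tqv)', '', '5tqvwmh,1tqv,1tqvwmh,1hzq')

`|` is ordered: at each position the engine commits to the first alternative that works.
Matches: at [1:6] → 'tqvwm'; at [9:12] → 'tqv'; at [14:19] → 'tqvwm'; at [22:25] → 'hzq'.
Each match is replaced by ''.

'5h,1,1h,1'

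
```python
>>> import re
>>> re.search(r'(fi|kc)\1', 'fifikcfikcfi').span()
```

`\1` has to match the exact text group 1 already captured.
The match spans [0:4] → 'fifi'.

(0, 4)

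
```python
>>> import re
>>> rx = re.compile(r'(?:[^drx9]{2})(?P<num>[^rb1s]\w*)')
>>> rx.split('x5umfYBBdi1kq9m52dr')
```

['x', 'mfYBBdi1kq9m52dr', '']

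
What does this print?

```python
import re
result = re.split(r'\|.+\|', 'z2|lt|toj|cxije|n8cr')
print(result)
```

Each match becomes a cut point; 2 segments remain.

['z2', 'n8cr']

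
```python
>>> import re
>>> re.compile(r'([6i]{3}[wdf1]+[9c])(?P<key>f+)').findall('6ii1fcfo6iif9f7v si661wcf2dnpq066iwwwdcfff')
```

The pattern matches exactly 3 of one of [6i], then one or more of one of [wdf1], then one of [9c] (captured); then one or more of a literal 'f' (captured as 'key').
Walking the string: at [0:7] match '6ii1fcf', groups = ('6ii1fc', 'f'); at [8:14] match '6iif9f', groups = ('6iif9', 'f'); at [18:25] match 'i661wcf', groups = ('i661wc', 'f'); at [31:42] match '66iwwwdcfff', groups = ('66iwwwdc', 'fff').
2 groups means each result is a tuple of 2 captured strings — 4 here.

[('6ii1fc', 'f'), ('6iif9', 'f'), ('i661wc', 'f'), ('66iwwwdc', 'fff')]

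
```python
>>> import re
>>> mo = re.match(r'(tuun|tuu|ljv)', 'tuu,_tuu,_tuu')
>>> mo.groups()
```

('tuu',)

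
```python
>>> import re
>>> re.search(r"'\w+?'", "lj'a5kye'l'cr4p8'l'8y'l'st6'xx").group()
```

"'a5kye'"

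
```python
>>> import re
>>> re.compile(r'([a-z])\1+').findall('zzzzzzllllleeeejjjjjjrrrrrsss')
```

The backreference `\1` re-matches whatever the first group consumed, character for character.
Matches: at [0:6] match 'zzzzzz', group 1 = 'z'; at [6:11] match 'lllll', group 1 = 'l'; at [11:15] match 'eeee', group 1 = 'e'; at [15:21] match 'jjjjjj', group 1 = 'j'; at [21:26] match 'rrrrr', group 1 = 'r'; ….
`findall` collects group 1 from each match (6 total).

['z', 'l', 'e', 'j', 'r', 's']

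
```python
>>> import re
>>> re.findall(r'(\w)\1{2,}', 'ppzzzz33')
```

['z']

A backreference is literal: `\1` must see the identical characters the first group matched.
Scanning left to right: at [2:6] match 'zzzz', group 1 = 'z'.
Because there's exactly one group, `findall` drops the full match and keeps group 1 from the one hit.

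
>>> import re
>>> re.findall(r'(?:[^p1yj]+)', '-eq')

['-eq']

The pattern matches one or more of any character except [p1yj] (non-capturing group).
No capturing groups, so `findall` returns the 1 full match string.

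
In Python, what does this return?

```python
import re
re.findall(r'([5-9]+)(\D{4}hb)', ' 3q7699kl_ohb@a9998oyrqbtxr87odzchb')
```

[('7699', 'kl_ohb'), ('87', 'odzchb')]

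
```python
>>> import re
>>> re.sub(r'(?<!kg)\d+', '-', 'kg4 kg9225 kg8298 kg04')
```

`(?!…)`/`(?<!…)` only lets a position through if the neighbouring text does NOT match; no characters are consumed.
Every occurrence is swapped for '-'.

'kg4 kg9- kg8- kg0-'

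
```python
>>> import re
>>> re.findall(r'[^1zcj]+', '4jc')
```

No capturing groups, so `findall` returns the 1 full match string.

['4']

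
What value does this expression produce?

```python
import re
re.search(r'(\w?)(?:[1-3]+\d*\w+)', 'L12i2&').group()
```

'L12i2'

This matches optionally a word character (captured); then one or more of a character in [1-3], then zero or more of a digit, then one or more of a word character (non-capturing group).
Unlike `match`, `search` isn't anchored — it looks for the pattern anywhere in the string.
The match spans [0:5] → 'L12i2'.
Captured: group 1 = 'L'.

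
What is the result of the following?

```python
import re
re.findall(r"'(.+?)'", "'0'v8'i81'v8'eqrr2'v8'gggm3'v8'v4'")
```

['0', 'i81', 'eqrr2', 'gggm3', 'v4']

Lazy quantifiers expand one character at a time until the remainder of the pattern can match.
Walking the string: at [0:3] match "'0'", group 1 = '0'; at [5:10] match "'i81'", group 1 = 'i81'; at [12:19] match "'eqrr2'", group 1 = 'eqrr2'; at [21:28] match "'gggm3'", group 1 = 'gggm3'; at [30:34] match "'v4'", group 1 = 'v4'.
Because there's exactly one group, `findall` drops the full match and keeps group 1 from each hit.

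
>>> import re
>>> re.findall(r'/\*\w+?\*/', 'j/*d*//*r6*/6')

['/*d*/', '/*r6*/']

Scanning left to right: at [1:6] → '/*d*/'; at [6:12] → '/*r6*/'.
`findall` yields the raw match text (2 of them) because the pattern has no groups.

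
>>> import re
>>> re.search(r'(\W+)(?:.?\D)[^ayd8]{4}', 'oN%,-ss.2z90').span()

(2, 11)

The pattern matches one or more of a non-word character (captured); then optionally any character, then a non-digit (non-capturing group); then exactly 4 of any character except [ayd8].
The match spans [2:11] → '%,-ss.2z9'.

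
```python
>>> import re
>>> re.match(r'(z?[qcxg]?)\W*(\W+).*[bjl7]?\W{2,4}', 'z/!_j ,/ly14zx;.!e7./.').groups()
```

The match spans [0:22] → 'z/!_j ,/ly14zx;.!e7./.'.
Captured: group 1 = 'z', group 2 = '!'.

('z', '!')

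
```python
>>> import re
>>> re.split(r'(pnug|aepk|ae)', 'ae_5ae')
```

['', 'ae', '_5', 'ae', '']

`re.split` interleaves the captured-group text with the surrounding fragments.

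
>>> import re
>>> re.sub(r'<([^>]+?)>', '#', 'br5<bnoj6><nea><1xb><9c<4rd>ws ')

'br5####ws '

Matches: at [3:10] → '<bnoj6>'; at [10:15] → '<nea>'; at [15:20] → '<1xb>'; at [20:28] → '<9c<4rd>'.
Every occurrence is swapped for '#'.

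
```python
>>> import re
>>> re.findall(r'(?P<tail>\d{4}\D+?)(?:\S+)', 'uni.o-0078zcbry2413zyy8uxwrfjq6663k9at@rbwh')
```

['0078z']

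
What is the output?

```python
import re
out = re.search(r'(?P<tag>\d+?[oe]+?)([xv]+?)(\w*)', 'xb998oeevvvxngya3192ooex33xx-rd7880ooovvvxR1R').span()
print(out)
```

Pattern: one or more of a digit (lazy), then one or more of one of [oe] (lazy) (captured as 'tag'); then one or more of one of [xv] (lazy) (captured); then zero or more of a word character (captured).
`re.search` scans for the first position where the pattern succeeds.
The match spans [2:28] → '998oeevvvxngya3192ooex33xx'.
Captured: group 1 = '998oee', group 2 = 'v', group 3 = 'vvxngya3192ooex33xx'.

(2, 28)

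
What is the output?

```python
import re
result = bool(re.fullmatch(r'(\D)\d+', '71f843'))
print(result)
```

False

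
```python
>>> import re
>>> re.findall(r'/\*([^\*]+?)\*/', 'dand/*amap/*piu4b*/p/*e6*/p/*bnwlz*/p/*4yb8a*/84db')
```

With a single group, `findall` returns only what that group captured — 4 items.

['piu4b', 'e6', 'bnwlz', '4yb8a']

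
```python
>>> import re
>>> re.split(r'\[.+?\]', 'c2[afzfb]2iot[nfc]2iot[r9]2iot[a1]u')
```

Lazy quantifiers expand one character at a time until the remainder of the pattern can match.
Matches to split on: at [2:9] → '[afzfb]'; at [13:18] → '[nfc]'; at [22:26] → '[r9]'; at [30:34] → '[a1]'.
Each match becomes a cut point; 5 segments remain.

['c2', '2iot', '2iot', '2iot', 'u']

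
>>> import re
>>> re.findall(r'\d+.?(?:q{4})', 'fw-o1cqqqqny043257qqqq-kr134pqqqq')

Pattern: one or more of a digit, then optionally any character; then exactly 4 of a literal 'q' (non-capturing group).
No capturing groups, so `findall` returns the 3 full match strings.

['1cqqqq', '043257qqqq', '134pqqqq']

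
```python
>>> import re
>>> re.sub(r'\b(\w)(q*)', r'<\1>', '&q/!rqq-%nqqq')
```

The pattern matches a word boundary (`\b`, zero-width); then a word character (captured); then zero or more of a literal 'q' (captured).
Matches: at [1:2] → 'q'; at [4:7] → 'rqq'; at [9:13] → 'nqqq'.
Each match is replaced using the text its own group 1 captured.

'&<q>/!<r>-%<n>'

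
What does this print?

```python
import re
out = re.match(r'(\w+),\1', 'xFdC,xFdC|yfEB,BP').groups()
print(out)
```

`\1` has to match the exact text group 1 already captured.
`re.match` only tries the pattern at the start of the string.
The match spans [0:9] → 'xFdC,xFdC'.
Captured: group 1 = 'xFdC'.

('xFdC',)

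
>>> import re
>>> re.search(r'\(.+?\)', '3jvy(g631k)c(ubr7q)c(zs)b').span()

(4, 11)

Lazy quantifiers expand one character at a time until the remainder of the pattern can match.
The match spans [4:11] → '(g631k)'.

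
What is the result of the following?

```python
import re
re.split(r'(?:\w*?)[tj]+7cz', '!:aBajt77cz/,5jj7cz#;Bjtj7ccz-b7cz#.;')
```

The pattern matches zero or more of a word character (lazy) (non-capturing group); then one or more of one of [tj], then the literal '7cz'.
Matches to split on: at [13:19] → '5jj7cz'.
Splitting on the pattern gives 2 pieces.

['!:aBajt77cz/,', '#;Bjtj7ccz-b7cz#.;']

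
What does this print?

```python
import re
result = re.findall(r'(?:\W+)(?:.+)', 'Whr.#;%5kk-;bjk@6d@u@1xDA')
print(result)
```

`findall` yields the raw match text (1 of them) because the pattern has no groups.

['.#;%5kk-;bjk@6d@u@1xDA']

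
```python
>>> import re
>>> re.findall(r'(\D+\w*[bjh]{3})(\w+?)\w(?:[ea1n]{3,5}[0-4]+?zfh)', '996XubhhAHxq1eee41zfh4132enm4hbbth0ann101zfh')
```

This matches one or more of a non-digit, then zero or more of a word character, then exactly 3 of one of [bjh] (captured); then one or more of a word character (lazy) (captured); then a word character; then 3 to 5 of one of [ea1n], then one or more of a character in [0-4] (lazy), then the literal 'zfh' (non-capturing group).
Matches: at [3:44] match 'XubhhAHxq1eee41zfh4132enm4hbbth0ann101zfh', groups = ('XubhhAHxq1eee41zfh4132enm4hbb', 'th').
2 groups means the one result is a tuple of 2 captured strings — 1 here.

[('XubhhAHxq1eee41zfh4132enm4hbb', 'th')]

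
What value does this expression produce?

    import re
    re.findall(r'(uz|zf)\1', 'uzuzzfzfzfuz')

`\1` has to match the exact text group 1 already captured.
Walking the string: at [0:4] match 'uzuz', group 1 = 'uz'; at [4:8] match 'zfzf', group 1 = 'zf'.
With a single group, `findall` returns only what that group captured — 2 items.

['uz', 'zf']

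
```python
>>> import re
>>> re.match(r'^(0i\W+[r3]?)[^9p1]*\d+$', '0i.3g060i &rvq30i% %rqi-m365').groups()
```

('0i.3',)

The pattern matches anchored at the start of the string; then the literal '0i', then one or more of a non-word character, then optionally one of [r3] (captured); then zero or more of any character except [9p1]; then one or more of a digit; then anchored at the end.
`re.match` only tries the pattern at the start of the string.
The match spans [0:28] → '0i.3g060i &rvq30i% %rqi-m365'.
Captured: group 1 = '0i.3'.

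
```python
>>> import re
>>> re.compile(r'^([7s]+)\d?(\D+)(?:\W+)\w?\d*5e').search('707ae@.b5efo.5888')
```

None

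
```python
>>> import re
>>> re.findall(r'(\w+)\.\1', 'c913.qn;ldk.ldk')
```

['ldk']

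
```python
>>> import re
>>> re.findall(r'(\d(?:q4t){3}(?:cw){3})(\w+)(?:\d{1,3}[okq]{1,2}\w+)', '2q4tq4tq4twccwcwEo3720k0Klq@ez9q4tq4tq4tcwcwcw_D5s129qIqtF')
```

With 2 capturing groups, `findall` returns a 2-tuple per match.

[('9q4tq4tq4tcwcwcw', '_D5s12')]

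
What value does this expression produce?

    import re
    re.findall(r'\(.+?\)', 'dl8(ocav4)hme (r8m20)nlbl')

Lazy quantifiers expand one character at a time until the remainder of the pattern can match.
Walking the string: at [3:10] → '(ocav4)'; at [14:21] → '(r8m20)'.
Since nothing is captured, `findall` lists the 2 matched substrings directly.

['(ocav4)', '(r8m20)']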